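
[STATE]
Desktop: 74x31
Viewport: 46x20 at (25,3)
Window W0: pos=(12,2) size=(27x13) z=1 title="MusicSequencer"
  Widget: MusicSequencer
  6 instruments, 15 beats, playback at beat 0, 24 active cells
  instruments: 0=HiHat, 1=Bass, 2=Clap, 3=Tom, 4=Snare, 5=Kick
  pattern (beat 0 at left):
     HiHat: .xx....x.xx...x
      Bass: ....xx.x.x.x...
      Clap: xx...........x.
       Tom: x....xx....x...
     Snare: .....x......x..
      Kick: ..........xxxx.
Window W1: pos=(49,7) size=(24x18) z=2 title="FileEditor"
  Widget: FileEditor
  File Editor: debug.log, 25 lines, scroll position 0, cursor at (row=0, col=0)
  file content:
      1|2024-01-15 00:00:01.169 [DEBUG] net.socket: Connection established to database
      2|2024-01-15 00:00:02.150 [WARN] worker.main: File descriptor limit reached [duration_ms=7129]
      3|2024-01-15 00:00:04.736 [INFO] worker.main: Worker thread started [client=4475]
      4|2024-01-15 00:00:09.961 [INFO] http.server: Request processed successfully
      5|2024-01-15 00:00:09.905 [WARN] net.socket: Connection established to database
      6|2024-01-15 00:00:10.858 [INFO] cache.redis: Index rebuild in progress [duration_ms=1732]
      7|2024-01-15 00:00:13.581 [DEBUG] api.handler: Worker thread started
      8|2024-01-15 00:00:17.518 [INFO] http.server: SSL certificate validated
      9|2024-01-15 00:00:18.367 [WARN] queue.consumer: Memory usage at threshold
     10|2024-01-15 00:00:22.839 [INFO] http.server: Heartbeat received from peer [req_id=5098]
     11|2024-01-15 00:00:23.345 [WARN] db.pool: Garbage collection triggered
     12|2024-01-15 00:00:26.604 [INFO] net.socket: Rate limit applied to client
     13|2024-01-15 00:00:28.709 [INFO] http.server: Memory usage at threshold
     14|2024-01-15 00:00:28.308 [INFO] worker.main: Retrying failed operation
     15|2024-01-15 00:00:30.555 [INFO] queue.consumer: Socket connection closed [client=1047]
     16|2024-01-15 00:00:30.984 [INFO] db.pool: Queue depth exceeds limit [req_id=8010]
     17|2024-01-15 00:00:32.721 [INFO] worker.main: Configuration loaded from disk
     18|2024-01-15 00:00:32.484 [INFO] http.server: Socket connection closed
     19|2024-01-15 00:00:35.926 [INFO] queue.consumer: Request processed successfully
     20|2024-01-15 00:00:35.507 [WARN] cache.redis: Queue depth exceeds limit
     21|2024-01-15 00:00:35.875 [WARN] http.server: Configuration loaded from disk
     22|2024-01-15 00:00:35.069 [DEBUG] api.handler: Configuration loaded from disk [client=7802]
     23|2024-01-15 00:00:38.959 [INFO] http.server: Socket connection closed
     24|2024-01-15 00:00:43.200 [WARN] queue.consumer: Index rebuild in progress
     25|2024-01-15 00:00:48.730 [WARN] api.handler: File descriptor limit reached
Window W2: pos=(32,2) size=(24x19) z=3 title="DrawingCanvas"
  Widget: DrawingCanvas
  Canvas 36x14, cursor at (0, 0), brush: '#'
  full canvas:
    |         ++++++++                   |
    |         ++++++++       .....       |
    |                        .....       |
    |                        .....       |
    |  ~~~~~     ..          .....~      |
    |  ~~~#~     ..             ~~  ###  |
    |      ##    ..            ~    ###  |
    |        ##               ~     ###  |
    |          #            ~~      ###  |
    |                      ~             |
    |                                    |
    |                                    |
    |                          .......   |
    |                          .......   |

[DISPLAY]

cer    ┃ DrawingCanvas        ┃               
───────┠──────────────────────┨               
6789012┃+        ++++++++     ┃               
·█·██··┃         ++++++++     ┃               
·█·█·█·┃                      ┃━━━━━━━━━━━━━━━
·······┃                      ┃ditor          
█····█·┃  ~~~~~     ..        ┃───────────────
······█┃  ~~~#~     ..        ┃1-15 00:00:01.1
····███┃      ##    ..        ┃1-15 00:00:02.1
       ┃        ##            ┃1-15 00:00:04.7
       ┃          #           ┃1-15 00:00:09.9
━━━━━━━┃                      ┃1-15 00:00:09.9
       ┃                      ┃1-15 00:00:10.8
       ┃                      ┃1-15 00:00:13.5
       ┃                      ┃1-15 00:00:17.5
       ┃                      ┃1-15 00:00:18.3
       ┃                      ┃1-15 00:00:22.8
       ┗━━━━━━━━━━━━━━━━━━━━━━┛1-15 00:00:23.3
                        ┃2024-01-15 00:00:26.6
                        ┃2024-01-15 00:00:28.7


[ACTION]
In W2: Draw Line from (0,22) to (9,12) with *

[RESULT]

cer    ┃ DrawingCanvas        ┃               
───────┠──────────────────────┨               
6789012┃+        ++++++++     ┃               
·█·██··┃         ++++++++    *┃               
·█·█·█·┃                    * ┃━━━━━━━━━━━━━━━
·······┃                   *  ┃ditor          
█····█·┃  ~~~~~     ..   **   ┃───────────────
······█┃  ~~~#~     ..  *     ┃1-15 00:00:01.1
····███┃      ##    .. *      ┃1-15 00:00:02.1
       ┃        ##    *       ┃1-15 00:00:04.7
       ┃          #  *        ┃1-15 00:00:09.9
━━━━━━━┃            *         ┃1-15 00:00:09.9
       ┃                      ┃1-15 00:00:10.8
       ┃                      ┃1-15 00:00:13.5
       ┃                      ┃1-15 00:00:17.5
       ┃                      ┃1-15 00:00:18.3
       ┃                      ┃1-15 00:00:22.8
       ┗━━━━━━━━━━━━━━━━━━━━━━┛1-15 00:00:23.3
                        ┃2024-01-15 00:00:26.6
                        ┃2024-01-15 00:00:28.7


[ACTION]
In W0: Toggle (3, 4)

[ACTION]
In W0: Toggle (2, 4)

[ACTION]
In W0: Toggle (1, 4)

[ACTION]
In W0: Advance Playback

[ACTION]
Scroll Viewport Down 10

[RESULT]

····███┃      ##    .. *      ┃1-15 00:00:02.1
       ┃        ##    *       ┃1-15 00:00:04.7
       ┃          #  *        ┃1-15 00:00:09.9
━━━━━━━┃            *         ┃1-15 00:00:09.9
       ┃                      ┃1-15 00:00:10.8
       ┃                      ┃1-15 00:00:13.5
       ┃                      ┃1-15 00:00:17.5
       ┃                      ┃1-15 00:00:18.3
       ┃                      ┃1-15 00:00:22.8
       ┗━━━━━━━━━━━━━━━━━━━━━━┛1-15 00:00:23.3
                        ┃2024-01-15 00:00:26.6
                        ┃2024-01-15 00:00:28.7
                        ┃2024-01-15 00:00:28.3
                        ┗━━━━━━━━━━━━━━━━━━━━━
                                              
                                              
                                              
                                              
                                              
                                              


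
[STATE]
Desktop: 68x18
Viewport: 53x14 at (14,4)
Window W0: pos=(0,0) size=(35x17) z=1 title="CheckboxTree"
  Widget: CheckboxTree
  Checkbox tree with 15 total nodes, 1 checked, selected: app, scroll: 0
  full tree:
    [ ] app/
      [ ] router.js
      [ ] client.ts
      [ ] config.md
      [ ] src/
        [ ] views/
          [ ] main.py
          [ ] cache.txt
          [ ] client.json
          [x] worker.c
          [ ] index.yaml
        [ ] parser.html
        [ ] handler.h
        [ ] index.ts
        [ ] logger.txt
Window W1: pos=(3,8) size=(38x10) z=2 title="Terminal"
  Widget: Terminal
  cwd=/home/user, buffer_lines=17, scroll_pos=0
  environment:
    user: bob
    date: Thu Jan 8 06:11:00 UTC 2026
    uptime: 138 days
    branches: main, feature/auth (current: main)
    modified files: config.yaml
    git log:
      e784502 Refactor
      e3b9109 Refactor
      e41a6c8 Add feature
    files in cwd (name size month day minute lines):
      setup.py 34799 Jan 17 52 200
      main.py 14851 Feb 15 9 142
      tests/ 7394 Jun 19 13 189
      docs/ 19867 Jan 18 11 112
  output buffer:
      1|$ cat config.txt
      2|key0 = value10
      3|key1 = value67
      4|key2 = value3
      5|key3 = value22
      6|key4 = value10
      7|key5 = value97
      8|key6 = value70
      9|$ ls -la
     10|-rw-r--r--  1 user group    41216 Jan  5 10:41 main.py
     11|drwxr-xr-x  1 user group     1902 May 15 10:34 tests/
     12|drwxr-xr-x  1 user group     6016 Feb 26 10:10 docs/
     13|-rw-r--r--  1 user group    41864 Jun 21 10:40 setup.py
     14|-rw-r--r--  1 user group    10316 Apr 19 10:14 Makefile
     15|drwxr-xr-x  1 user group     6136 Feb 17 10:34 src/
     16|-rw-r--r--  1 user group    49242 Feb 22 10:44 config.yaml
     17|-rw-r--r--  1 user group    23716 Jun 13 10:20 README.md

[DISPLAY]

.js                 ┃                                
.ts                 ┃                                
.md                 ┃                                
                    ┃                                
━━━━━━━━━━━━━━━━━━━━━━━━━━┓                          
                          ┃                          
──────────────────────────┨                          
ig.txt                    ┃                          
ue10                      ┃                          
ue67                      ┃                          
ue3                       ┃                          
ue22                      ┃                          
ue10                      ┃                          
━━━━━━━━━━━━━━━━━━━━━━━━━━┛                          


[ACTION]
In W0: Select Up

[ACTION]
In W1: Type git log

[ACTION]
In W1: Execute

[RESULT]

.js                 ┃                                
.ts                 ┃                                
.md                 ┃                                
                    ┃                                
━━━━━━━━━━━━━━━━━━━━━━━━━━┓                          
                          ┃                          
──────────────────────────┨                          
  1 user group    23716 Ju┃                          
                          ┃                          
factor                    ┃                          
factor                    ┃                          
d feature                 ┃                          
                          ┃                          
━━━━━━━━━━━━━━━━━━━━━━━━━━┛                          


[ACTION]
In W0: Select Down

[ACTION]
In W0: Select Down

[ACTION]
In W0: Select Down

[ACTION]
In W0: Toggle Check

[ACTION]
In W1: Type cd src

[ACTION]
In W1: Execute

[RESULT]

.js                 ┃                                
.ts                 ┃                                
.md                 ┃                                
                    ┃                                
━━━━━━━━━━━━━━━━━━━━━━━━━━┓                          
                          ┃                          
──────────────────────────┨                          
factor                    ┃                          
factor                    ┃                          
d feature                 ┃                          
                          ┃                          
                          ┃                          
                          ┃                          
━━━━━━━━━━━━━━━━━━━━━━━━━━┛                          


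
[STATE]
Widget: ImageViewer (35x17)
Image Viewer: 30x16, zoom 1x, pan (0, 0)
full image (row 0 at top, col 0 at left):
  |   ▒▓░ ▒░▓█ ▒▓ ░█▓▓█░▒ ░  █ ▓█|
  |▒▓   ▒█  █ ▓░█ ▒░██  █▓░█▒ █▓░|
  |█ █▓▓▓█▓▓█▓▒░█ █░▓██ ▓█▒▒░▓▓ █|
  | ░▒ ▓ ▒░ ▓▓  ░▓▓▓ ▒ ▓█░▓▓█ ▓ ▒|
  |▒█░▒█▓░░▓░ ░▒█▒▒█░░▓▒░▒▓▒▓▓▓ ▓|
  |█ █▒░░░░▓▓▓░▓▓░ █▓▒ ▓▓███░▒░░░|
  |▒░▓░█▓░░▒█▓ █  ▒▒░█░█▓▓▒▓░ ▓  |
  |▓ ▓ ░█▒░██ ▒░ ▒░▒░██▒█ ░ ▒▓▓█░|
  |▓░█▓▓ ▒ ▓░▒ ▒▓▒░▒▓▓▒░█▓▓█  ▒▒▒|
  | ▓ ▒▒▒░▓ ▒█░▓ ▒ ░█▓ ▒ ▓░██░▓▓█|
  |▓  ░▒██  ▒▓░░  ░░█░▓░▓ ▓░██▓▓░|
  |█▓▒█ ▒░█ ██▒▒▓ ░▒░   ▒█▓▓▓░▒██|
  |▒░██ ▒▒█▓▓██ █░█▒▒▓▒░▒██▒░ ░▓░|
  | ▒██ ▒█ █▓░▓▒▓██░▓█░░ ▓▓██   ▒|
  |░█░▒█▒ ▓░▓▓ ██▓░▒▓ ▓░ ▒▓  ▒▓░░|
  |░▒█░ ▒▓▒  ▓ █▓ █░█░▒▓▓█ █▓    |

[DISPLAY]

   ▒▓░ ▒░▓█ ▒▓ ░█▓▓█░▒ ░  █ ▓█     
▒▓   ▒█  █ ▓░█ ▒░██  █▓░█▒ █▓░     
█ █▓▓▓█▓▓█▓▒░█ █░▓██ ▓█▒▒░▓▓ █     
 ░▒ ▓ ▒░ ▓▓  ░▓▓▓ ▒ ▓█░▓▓█ ▓ ▒     
▒█░▒█▓░░▓░ ░▒█▒▒█░░▓▒░▒▓▒▓▓▓ ▓     
█ █▒░░░░▓▓▓░▓▓░ █▓▒ ▓▓███░▒░░░     
▒░▓░█▓░░▒█▓ █  ▒▒░█░█▓▓▒▓░ ▓       
▓ ▓ ░█▒░██ ▒░ ▒░▒░██▒█ ░ ▒▓▓█░     
▓░█▓▓ ▒ ▓░▒ ▒▓▒░▒▓▓▒░█▓▓█  ▒▒▒     
 ▓ ▒▒▒░▓ ▒█░▓ ▒ ░█▓ ▒ ▓░██░▓▓█     
▓  ░▒██  ▒▓░░  ░░█░▓░▓ ▓░██▓▓░     
█▓▒█ ▒░█ ██▒▒▓ ░▒░   ▒█▓▓▓░▒██     
▒░██ ▒▒█▓▓██ █░█▒▒▓▒░▒██▒░ ░▓░     
 ▒██ ▒█ █▓░▓▒▓██░▓█░░ ▓▓██   ▒     
░█░▒█▒ ▓░▓▓ ██▓░▒▓ ▓░ ▒▓  ▒▓░░     
░▒█░ ▒▓▒  ▓ █▓ █░█░▒▓▓█ █▓         
                                   


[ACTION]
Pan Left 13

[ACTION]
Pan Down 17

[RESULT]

                                   
                                   
                                   
                                   
                                   
                                   
                                   
                                   
                                   
                                   
                                   
                                   
                                   
                                   
                                   
                                   
                                   


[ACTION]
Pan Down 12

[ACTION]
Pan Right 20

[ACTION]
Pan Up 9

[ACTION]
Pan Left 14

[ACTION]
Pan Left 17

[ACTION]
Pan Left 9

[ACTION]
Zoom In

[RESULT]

▓▓    ░░▒▒████    ▒▒▓▓░░░░    ░░░░█
▓▓    ░░▒▒████    ▒▒▓▓░░░░    ░░░░█
██▓▓▒▒██  ▒▒░░██  ████▒▒▒▒▓▓  ░░▒▒░
██▓▓▒▒██  ▒▒░░██  ████▒▒▒▒▓▓  ░░▒▒░
▒▒░░████  ▒▒▒▒██▓▓▓▓████  ██░░██▒▒▒
▒▒░░████  ▒▒▒▒██▓▓▓▓████  ██░░██▒▒▒
  ▒▒████  ▒▒██  ██▓▓░░▓▓▒▒▓▓████░░▓
  ▒▒████  ▒▒██  ██▓▓░░▓▓▒▒▓▓████░░▓
░░██░░▒▒██▒▒  ▓▓░░▓▓▓▓  ████▓▓░░▒▒▓
░░██░░▒▒██▒▒  ▓▓░░▓▓▓▓  ████▓▓░░▒▒▓
░░▒▒██░░  ▒▒▓▓▒▒    ▓▓  ██▓▓  ██░░█
░░▒▒██░░  ▒▒▓▓▒▒    ▓▓  ██▓▓  ██░░█
                                   
                                   
                                   
                                   
                                   


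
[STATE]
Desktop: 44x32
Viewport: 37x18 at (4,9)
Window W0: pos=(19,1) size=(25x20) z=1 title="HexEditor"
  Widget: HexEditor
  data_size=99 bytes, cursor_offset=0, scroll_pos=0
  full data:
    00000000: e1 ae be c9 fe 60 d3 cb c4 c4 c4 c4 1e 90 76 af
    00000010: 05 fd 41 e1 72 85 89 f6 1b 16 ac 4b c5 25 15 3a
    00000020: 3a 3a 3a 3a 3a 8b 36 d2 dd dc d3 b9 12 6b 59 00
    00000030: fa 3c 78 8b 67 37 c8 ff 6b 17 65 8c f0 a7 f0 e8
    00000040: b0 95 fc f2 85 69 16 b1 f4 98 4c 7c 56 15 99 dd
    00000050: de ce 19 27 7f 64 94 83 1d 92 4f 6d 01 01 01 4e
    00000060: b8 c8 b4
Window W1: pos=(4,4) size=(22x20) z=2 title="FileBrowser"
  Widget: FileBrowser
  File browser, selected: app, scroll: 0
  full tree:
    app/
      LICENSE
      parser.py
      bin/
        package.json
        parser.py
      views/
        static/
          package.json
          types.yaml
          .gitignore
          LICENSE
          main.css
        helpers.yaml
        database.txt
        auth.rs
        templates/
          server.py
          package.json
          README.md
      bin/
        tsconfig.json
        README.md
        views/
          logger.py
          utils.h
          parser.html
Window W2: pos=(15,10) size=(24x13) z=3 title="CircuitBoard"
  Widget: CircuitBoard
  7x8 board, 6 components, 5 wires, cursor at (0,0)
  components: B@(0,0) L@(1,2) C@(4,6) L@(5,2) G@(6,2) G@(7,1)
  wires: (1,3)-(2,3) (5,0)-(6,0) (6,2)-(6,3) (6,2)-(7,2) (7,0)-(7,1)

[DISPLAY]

┃    parser.py       ┃50  de ce 19 27
┃    [+] bi┏━━━━━━━━━━━━━━━━━━━━━━┓  
┃    [+] vi┃ CircuitBoard         ┃  
┃    [+] bi┠──────────────────────┨  
┃          ┃   0 1 2 3 4 5 6      ┃  
┃          ┃0  [B]                ┃  
┃          ┃                      ┃  
┃          ┃1           L   ·     ┃  
┃          ┃                │     ┃  
┃          ┃2               ·     ┃  
┃          ┃                      ┃  
┃          ┃3                     ┃━━
┃          ┃                      ┃  
┃          ┗━━━━━━━━━━━━━━━━━━━━━━┛  
┗━━━━━━━━━━━━━━━━━━━━┛               
                                     
                                     
                                     


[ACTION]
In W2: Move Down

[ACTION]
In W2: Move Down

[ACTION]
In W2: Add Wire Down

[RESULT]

┃    parser.py       ┃50  de ce 19 27
┃    [+] bi┏━━━━━━━━━━━━━━━━━━━━━━┓  
┃    [+] vi┃ CircuitBoard         ┃  
┃    [+] bi┠──────────────────────┨  
┃          ┃   0 1 2 3 4 5 6      ┃  
┃          ┃0   B                 ┃  
┃          ┃                      ┃  
┃          ┃1           L   ·     ┃  
┃          ┃                │     ┃  
┃          ┃2  [.]          ·     ┃  
┃          ┃    │                 ┃  
┃          ┃3   ·                 ┃━━
┃          ┃                      ┃  
┃          ┗━━━━━━━━━━━━━━━━━━━━━━┛  
┗━━━━━━━━━━━━━━━━━━━━┛               
                                     
                                     
                                     


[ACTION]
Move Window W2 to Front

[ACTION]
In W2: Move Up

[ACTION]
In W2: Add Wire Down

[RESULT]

┃    parser.py       ┃50  de ce 19 27
┃    [+] bi┏━━━━━━━━━━━━━━━━━━━━━━┓  
┃    [+] vi┃ CircuitBoard         ┃  
┃    [+] bi┠──────────────────────┨  
┃          ┃   0 1 2 3 4 5 6      ┃  
┃          ┃0   B                 ┃  
┃          ┃                      ┃  
┃          ┃1  [.]      L   ·     ┃  
┃          ┃    │           │     ┃  
┃          ┃2   ·           ·     ┃  
┃          ┃    │                 ┃  
┃          ┃3   ·                 ┃━━
┃          ┃                      ┃  
┃          ┗━━━━━━━━━━━━━━━━━━━━━━┛  
┗━━━━━━━━━━━━━━━━━━━━┛               
                                     
                                     
                                     


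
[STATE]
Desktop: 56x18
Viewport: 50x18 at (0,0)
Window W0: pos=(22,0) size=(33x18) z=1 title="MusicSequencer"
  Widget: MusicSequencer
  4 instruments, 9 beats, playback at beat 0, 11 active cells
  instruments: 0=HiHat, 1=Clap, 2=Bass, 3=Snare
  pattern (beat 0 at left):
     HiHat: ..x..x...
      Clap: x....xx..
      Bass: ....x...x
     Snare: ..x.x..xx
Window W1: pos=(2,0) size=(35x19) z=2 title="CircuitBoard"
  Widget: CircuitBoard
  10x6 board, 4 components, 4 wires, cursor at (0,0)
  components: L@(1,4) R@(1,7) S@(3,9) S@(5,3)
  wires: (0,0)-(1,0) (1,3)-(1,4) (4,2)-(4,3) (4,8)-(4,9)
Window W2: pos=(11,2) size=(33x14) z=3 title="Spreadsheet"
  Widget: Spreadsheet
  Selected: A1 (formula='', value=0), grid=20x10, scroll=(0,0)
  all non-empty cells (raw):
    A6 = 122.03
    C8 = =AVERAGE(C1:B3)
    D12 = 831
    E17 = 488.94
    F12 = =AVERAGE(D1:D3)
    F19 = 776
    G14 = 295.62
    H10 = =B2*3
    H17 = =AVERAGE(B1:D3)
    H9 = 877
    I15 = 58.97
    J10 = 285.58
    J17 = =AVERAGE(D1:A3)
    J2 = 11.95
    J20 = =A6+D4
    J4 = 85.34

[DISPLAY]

  ┏━━━━━━━━━━━━━━━━━━━━━━━━━━━━━━━━━┓━━━━━━━━━━━━━
  ┃ CircuitBoard                    ┃r            
  ┠────────┏━━━━━━━━━━━━━━━━━━━━━━━━━━━━━━━┓──────
  ┃   0 1 2┃ Spreadsheet                   ┃      
  ┃0  [.]  ┠───────────────────────────────┨      
  ┃    │   ┃A1:                            ┃      
  ┃1   ·   ┃       A       B       C       ┃      
  ┃        ┃-------------------------------┃      
  ┃2       ┃  1      [0]       0       0   ┃      
  ┃        ┃  2        0       0       0   ┃      
  ┃3       ┃  3        0       0       0   ┃      
  ┃        ┃  4        0       0       0   ┃      
  ┃4       ┃  5        0       0       0   ┃      
  ┃        ┃  6   122.03       0       0   ┃      
  ┃5       ┃  7        0       0       0   ┃      
  ┃Cursor: ┗━━━━━━━━━━━━━━━━━━━━━━━━━━━━━━━┛      
  ┃                                 ┃             
  ┃                                 ┃━━━━━━━━━━━━━


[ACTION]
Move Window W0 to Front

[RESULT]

  ┏━━━━━━━━━━━━━━━━━━━┏━━━━━━━━━━━━━━━━━━━━━━━━━━━
  ┃ CircuitBoard      ┃ MusicSequencer            
  ┠────────┏━━━━━━━━━━┠───────────────────────────
  ┃   0 1 2┃ Spreadshe┃      ▼12345678            
  ┃0  [.]  ┠──────────┃ HiHat··█··█···            
  ┃    │   ┃A1:       ┃  Clap█····██··            
  ┃1   ·   ┃       A  ┃  Bass····█···█            
  ┃        ┃----------┃ Snare··█·█··██            
  ┃2       ┃  1      [┃                           
  ┃        ┃  2       ┃                           
  ┃3       ┃  3       ┃                           
  ┃        ┃  4       ┃                           
  ┃4       ┃  5       ┃                           
  ┃        ┃  6   122.┃                           
  ┃5       ┃  7       ┃                           
  ┃Cursor: ┗━━━━━━━━━━┃                           
  ┃                   ┃                           
  ┃                   ┗━━━━━━━━━━━━━━━━━━━━━━━━━━━


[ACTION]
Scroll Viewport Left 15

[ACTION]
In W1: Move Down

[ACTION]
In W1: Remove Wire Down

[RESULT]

  ┏━━━━━━━━━━━━━━━━━━━┏━━━━━━━━━━━━━━━━━━━━━━━━━━━
  ┃ CircuitBoard      ┃ MusicSequencer            
  ┠────────┏━━━━━━━━━━┠───────────────────────────
  ┃   0 1 2┃ Spreadshe┃      ▼12345678            
  ┃0   ·   ┠──────────┃ HiHat··█··█···            
  ┃    │   ┃A1:       ┃  Clap█····██··            
  ┃1  [.]  ┃       A  ┃  Bass····█···█            
  ┃        ┃----------┃ Snare··█·█··██            
  ┃2       ┃  1      [┃                           
  ┃        ┃  2       ┃                           
  ┃3       ┃  3       ┃                           
  ┃        ┃  4       ┃                           
  ┃4       ┃  5       ┃                           
  ┃        ┃  6   122.┃                           
  ┃5       ┃  7       ┃                           
  ┃Cursor: ┗━━━━━━━━━━┃                           
  ┃                   ┃                           
  ┃                   ┗━━━━━━━━━━━━━━━━━━━━━━━━━━━


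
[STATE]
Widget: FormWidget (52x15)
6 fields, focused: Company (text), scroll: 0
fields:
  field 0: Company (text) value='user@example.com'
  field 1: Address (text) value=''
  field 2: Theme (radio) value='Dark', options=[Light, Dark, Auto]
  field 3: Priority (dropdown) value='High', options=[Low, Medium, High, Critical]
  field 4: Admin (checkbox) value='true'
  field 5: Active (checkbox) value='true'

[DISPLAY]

> Company:    [user@example.com                    ]
  Address:    [                                    ]
  Theme:      ( ) Light  (●) Dark  ( ) Auto         
  Priority:   [High                               ▼]
  Admin:      [x]                                   
  Active:     [x]                                   
                                                    
                                                    
                                                    
                                                    
                                                    
                                                    
                                                    
                                                    
                                                    


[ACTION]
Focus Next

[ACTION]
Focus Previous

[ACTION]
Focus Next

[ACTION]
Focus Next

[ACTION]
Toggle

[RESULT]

  Company:    [user@example.com                    ]
  Address:    [                                    ]
> Theme:      ( ) Light  (●) Dark  ( ) Auto         
  Priority:   [High                               ▼]
  Admin:      [x]                                   
  Active:     [x]                                   
                                                    
                                                    
                                                    
                                                    
                                                    
                                                    
                                                    
                                                    
                                                    


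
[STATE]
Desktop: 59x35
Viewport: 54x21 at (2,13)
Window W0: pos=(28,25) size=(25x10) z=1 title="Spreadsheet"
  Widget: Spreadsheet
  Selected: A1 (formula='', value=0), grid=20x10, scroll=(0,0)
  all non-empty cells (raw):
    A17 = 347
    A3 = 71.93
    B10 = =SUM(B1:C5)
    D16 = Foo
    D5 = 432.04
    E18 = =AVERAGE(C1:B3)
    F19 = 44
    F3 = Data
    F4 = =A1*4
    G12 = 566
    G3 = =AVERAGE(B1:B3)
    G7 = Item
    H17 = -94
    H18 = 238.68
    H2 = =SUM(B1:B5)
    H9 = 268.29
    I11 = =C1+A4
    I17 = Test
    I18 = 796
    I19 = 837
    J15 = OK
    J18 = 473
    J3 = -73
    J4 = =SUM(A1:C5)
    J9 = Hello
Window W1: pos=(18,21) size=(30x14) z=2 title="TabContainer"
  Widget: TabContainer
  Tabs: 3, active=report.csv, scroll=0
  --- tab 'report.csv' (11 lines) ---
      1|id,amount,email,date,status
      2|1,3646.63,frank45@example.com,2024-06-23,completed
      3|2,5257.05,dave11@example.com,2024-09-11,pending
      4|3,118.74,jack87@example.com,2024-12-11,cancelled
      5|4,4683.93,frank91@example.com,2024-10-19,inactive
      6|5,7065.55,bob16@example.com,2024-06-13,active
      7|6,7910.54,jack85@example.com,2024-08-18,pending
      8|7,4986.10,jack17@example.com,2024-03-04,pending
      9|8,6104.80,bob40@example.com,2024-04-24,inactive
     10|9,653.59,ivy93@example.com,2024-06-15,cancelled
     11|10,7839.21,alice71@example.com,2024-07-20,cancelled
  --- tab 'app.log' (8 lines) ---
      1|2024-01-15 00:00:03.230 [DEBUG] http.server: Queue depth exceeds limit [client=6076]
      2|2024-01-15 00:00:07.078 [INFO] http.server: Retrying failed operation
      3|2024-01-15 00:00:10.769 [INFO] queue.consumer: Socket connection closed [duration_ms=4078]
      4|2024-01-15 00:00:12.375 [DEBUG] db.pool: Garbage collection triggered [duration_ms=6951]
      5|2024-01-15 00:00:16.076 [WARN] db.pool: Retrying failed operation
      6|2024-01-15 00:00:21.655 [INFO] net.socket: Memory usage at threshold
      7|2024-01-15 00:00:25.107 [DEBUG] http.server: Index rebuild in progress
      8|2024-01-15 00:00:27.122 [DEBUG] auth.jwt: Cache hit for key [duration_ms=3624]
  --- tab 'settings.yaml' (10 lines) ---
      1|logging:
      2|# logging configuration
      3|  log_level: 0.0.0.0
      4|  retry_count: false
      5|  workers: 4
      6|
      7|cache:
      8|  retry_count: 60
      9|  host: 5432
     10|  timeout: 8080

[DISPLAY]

                                                      
                                                      
                                                      
                                                      
                                                      
                                                      
                                                      
                                                      
                ┏━━━━━━━━━━━━━━━━━━━━━━━━━━━━┓        
                ┃ TabContainer               ┃        
                ┠────────────────────────────┨        
                ┃[report.csv]│ app.log │ sett┃        
                ┃────────────────────────────┃━━━━┓   
                ┃id,amount,email,date,status ┃    ┃   
                ┃1,3646.63,frank45@example.co┃────┨   
                ┃2,5257.05,dave11@example.com┃    ┃   
                ┃3,118.74,jack87@example.com,┃    ┃   
                ┃4,4683.93,frank91@example.co┃----┃   
                ┃5,7065.55,bob16@example.com,┃0   ┃   
                ┃6,7910.54,jack85@example.com┃0   ┃   
                ┃7,4986.10,jack17@example.com┃0   ┃   


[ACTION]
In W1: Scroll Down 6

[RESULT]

                                                      
                                                      
                                                      
                                                      
                                                      
                                                      
                                                      
                                                      
                ┏━━━━━━━━━━━━━━━━━━━━━━━━━━━━┓        
                ┃ TabContainer               ┃        
                ┠────────────────────────────┨        
                ┃[report.csv]│ app.log │ sett┃        
                ┃────────────────────────────┃━━━━┓   
                ┃6,7910.54,jack85@example.com┃    ┃   
                ┃7,4986.10,jack17@example.com┃────┨   
                ┃8,6104.80,bob40@example.com,┃    ┃   
                ┃9,653.59,ivy93@example.com,2┃    ┃   
                ┃10,7839.21,alice71@example.c┃----┃   
                ┃                            ┃0   ┃   
                ┃                            ┃0   ┃   
                ┃                            ┃0   ┃   


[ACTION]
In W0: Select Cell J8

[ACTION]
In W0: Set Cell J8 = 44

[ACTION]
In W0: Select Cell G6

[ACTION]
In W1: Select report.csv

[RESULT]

                                                      
                                                      
                                                      
                                                      
                                                      
                                                      
                                                      
                                                      
                ┏━━━━━━━━━━━━━━━━━━━━━━━━━━━━┓        
                ┃ TabContainer               ┃        
                ┠────────────────────────────┨        
                ┃[report.csv]│ app.log │ sett┃        
                ┃────────────────────────────┃━━━━┓   
                ┃id,amount,email,date,status ┃    ┃   
                ┃1,3646.63,frank45@example.co┃────┨   
                ┃2,5257.05,dave11@example.com┃    ┃   
                ┃3,118.74,jack87@example.com,┃    ┃   
                ┃4,4683.93,frank91@example.co┃----┃   
                ┃5,7065.55,bob16@example.com,┃0   ┃   
                ┃6,7910.54,jack85@example.com┃0   ┃   
                ┃7,4986.10,jack17@example.com┃0   ┃   


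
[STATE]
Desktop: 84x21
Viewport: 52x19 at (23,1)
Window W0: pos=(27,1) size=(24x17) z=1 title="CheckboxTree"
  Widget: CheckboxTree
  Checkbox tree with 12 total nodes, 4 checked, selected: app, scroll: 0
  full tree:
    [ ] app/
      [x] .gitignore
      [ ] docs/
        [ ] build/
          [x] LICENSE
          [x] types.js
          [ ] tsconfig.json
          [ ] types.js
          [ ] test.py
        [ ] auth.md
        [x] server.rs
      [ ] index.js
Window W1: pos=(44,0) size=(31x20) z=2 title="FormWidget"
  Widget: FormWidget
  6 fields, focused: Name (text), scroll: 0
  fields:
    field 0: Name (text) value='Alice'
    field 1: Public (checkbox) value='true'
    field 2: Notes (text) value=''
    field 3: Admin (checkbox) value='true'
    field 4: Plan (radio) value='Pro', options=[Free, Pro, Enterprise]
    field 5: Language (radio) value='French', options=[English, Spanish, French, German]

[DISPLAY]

    ┏━━━━━━━━━━━━━━━━┃ FormWidget                  ┃
    ┃ CheckboxTree   ┠─────────────────────────────┨
    ┠────────────────┃> Name:       [Alice        ]┃
    ┃>[-] app/       ┃  Public:     [x]            ┃
    ┃   [x] .gitignor┃  Notes:      [             ]┃
    ┃   [-] docs/    ┃  Admin:      [x]            ┃
    ┃     [-] build/ ┃  Plan:       ( ) Free  (●) P┃
    ┃       [x] LICEN┃  Language:   ( ) English  ( ┃
    ┃       [x] types┃                             ┃
    ┃       [ ] tscon┃                             ┃
    ┃       [ ] types┃                             ┃
    ┃       [ ] test.┃                             ┃
    ┃     [ ] auth.md┃                             ┃
    ┃     [x] server.┃                             ┃
    ┃   [ ] index.js ┃                             ┃
    ┃                ┃                             ┃
    ┗━━━━━━━━━━━━━━━━┃                             ┃
                     ┃                             ┃
                     ┗━━━━━━━━━━━━━━━━━━━━━━━━━━━━━┛


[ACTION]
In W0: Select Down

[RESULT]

    ┏━━━━━━━━━━━━━━━━┃ FormWidget                  ┃
    ┃ CheckboxTree   ┠─────────────────────────────┨
    ┠────────────────┃> Name:       [Alice        ]┃
    ┃ [-] app/       ┃  Public:     [x]            ┃
    ┃>  [x] .gitignor┃  Notes:      [             ]┃
    ┃   [-] docs/    ┃  Admin:      [x]            ┃
    ┃     [-] build/ ┃  Plan:       ( ) Free  (●) P┃
    ┃       [x] LICEN┃  Language:   ( ) English  ( ┃
    ┃       [x] types┃                             ┃
    ┃       [ ] tscon┃                             ┃
    ┃       [ ] types┃                             ┃
    ┃       [ ] test.┃                             ┃
    ┃     [ ] auth.md┃                             ┃
    ┃     [x] server.┃                             ┃
    ┃   [ ] index.js ┃                             ┃
    ┃                ┃                             ┃
    ┗━━━━━━━━━━━━━━━━┃                             ┃
                     ┃                             ┃
                     ┗━━━━━━━━━━━━━━━━━━━━━━━━━━━━━┛


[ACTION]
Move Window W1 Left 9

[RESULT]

    ┏━━━━━━━┃ FormWidget                  ┃         
    ┃ Checkb┠─────────────────────────────┨         
    ┠───────┃> Name:       [Alice        ]┃         
    ┃ [-] ap┃  Public:     [x]            ┃         
    ┃>  [x] ┃  Notes:      [             ]┃         
    ┃   [-] ┃  Admin:      [x]            ┃         
    ┃     [-┃  Plan:       ( ) Free  (●) P┃         
    ┃       ┃  Language:   ( ) English  ( ┃         
    ┃       ┃                             ┃         
    ┃       ┃                             ┃         
    ┃       ┃                             ┃         
    ┃       ┃                             ┃         
    ┃     [ ┃                             ┃         
    ┃     [x┃                             ┃         
    ┃   [ ] ┃                             ┃         
    ┃       ┃                             ┃         
    ┗━━━━━━━┃                             ┃         
            ┃                             ┃         
            ┗━━━━━━━━━━━━━━━━━━━━━━━━━━━━━┛         


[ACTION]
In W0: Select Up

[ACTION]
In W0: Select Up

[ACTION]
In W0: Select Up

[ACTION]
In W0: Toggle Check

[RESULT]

    ┏━━━━━━━┃ FormWidget                  ┃         
    ┃ Checkb┠─────────────────────────────┨         
    ┠───────┃> Name:       [Alice        ]┃         
    ┃>[x] ap┃  Public:     [x]            ┃         
    ┃   [x] ┃  Notes:      [             ]┃         
    ┃   [x] ┃  Admin:      [x]            ┃         
    ┃     [x┃  Plan:       ( ) Free  (●) P┃         
    ┃       ┃  Language:   ( ) English  ( ┃         
    ┃       ┃                             ┃         
    ┃       ┃                             ┃         
    ┃       ┃                             ┃         
    ┃       ┃                             ┃         
    ┃     [x┃                             ┃         
    ┃     [x┃                             ┃         
    ┃   [x] ┃                             ┃         
    ┃       ┃                             ┃         
    ┗━━━━━━━┃                             ┃         
            ┃                             ┃         
            ┗━━━━━━━━━━━━━━━━━━━━━━━━━━━━━┛         
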